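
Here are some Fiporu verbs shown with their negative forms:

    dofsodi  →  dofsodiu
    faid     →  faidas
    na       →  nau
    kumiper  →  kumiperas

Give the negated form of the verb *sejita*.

sejitau

The suffix is conditioned by the final sound: -as when the stem ends in a consonant (*faid*, *kumiper*); -u when the stem ends in a vowel (*dofsodi*, *na*).
*sejita* — final sound /a/ (a vowel) → -u → *sejitau*.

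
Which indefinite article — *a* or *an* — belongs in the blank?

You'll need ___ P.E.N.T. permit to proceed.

a

The indefinite article is chosen by the initial *sound* of the following word, not its spelling.
The initialism *P.E.N.T.* is read letter by letter; the first letter, P, is pronounced /piː/, which begins with a consonant sound.
So the article is *a*: You'll need a P.E.N.T. permit to proceed.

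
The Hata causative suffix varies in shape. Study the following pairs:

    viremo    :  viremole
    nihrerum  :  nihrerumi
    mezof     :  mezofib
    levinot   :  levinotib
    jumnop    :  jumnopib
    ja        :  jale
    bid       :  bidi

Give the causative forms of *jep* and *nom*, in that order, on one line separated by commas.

jepib, nomi

The pattern is voicing of the final sound: -ib when the stem ends in a voiceless consonant (*mezof*, *levinot*, *jumnop*); -i when the stem ends in a voiced consonant (*nihrerum*, *bid*); -le when the stem ends in a vowel (*viremo*, *ja*).
The final sound of *jep* is /p/, which is a voiceless consonant, so the suffix is -ib, giving *jepib*.
*nom* — final sound /m/ (a voiced consonant) → -i → *nomi*.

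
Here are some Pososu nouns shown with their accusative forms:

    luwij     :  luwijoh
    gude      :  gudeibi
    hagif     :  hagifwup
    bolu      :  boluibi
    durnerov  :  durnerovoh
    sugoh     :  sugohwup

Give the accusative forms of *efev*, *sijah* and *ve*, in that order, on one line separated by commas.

efevoh, sijahwup, veibi

Looking at the final sound of each stem: -wup when the stem ends in a voiceless consonant (*hagif*, *sugoh*); -oh when the stem ends in a voiced consonant (*luwij*, *durnerov*); -ibi when the stem ends in a vowel (*gude*, *bolu*).
Since the final sound of *efev* is /v/ (a voiced consonant), it takes -oh, giving *efevoh*.
*sijah*: final sound = /h/, a voiceless consonant → -wup → *sijahwup*.
*ve* — final sound /e/ (a vowel) → -ibi → *veibi*.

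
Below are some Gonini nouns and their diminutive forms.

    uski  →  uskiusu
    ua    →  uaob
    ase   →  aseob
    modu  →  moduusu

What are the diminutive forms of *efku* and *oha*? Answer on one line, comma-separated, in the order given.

Looking at the last vowel of each stem: -usu when the last vowel of the stem is a high vowel (*uski*, *modu*); -ob when the last vowel of the stem is a non-high vowel (*ua*, *ase*).
The last vowel of *efku* is /u/, which is a high vowel, so the suffix is -usu, giving *efkuusu*.
*oha*: last vowel = /a/, a non-high vowel → -ob → *ohaob*.

efkuusu, ohaob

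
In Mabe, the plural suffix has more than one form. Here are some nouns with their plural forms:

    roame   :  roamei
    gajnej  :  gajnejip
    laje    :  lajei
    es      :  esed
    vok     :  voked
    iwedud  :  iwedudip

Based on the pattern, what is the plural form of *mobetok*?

mobetoked

The pattern is voicing of the final sound: -ed when the stem ends in a voiceless consonant (*es*, *vok*); -ip when the stem ends in a voiced consonant (*gajnej*, *iwedud*); -i when the stem ends in a vowel (*roame*, *laje*).
*mobetok*: final sound = /k/, a voiceless consonant → -ed → *mobetoked*.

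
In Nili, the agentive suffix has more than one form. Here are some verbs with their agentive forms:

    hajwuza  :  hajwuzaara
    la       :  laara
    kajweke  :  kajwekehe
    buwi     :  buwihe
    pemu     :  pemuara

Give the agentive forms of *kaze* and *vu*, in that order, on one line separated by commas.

kazehe, vuara

The alternation tracks the last vowel of the stem — -he when the last vowel of the stem is a front vowel (*kajweke*, *buwi*); -ara when the last vowel of the stem is a back vowel (*hajwuza*, *la*, *pemu*).
The last vowel of *kaze* is /e/, which is a front vowel, so the suffix is -he, giving *kazehe*.
The last vowel of *vu* is /u/, which is a back vowel, so the suffix is -ara, giving *vuara*.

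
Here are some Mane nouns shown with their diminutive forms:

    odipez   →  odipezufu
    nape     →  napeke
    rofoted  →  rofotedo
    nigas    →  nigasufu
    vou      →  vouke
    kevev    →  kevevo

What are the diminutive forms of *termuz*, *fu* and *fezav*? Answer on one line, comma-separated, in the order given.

termuzufu, fuke, fezavo

The suffix is conditioned by the final sound: -ufu when the stem ends in a sibilant (*odipez*, *nigas*); -o when the stem ends in a non-sibilant consonant (*rofoted*, *kevev*); -ke when the stem ends in a vowel (*nape*, *vou*).
The final sound of *termuz* is /z/, which is a sibilant, so the suffix is -ufu, giving *termuzufu*.
*fu* — final sound /u/ (a vowel) → -ke → *fuke*.
*fezav* — final sound /v/ (a non-sibilant consonant) → -o → *fezavo*.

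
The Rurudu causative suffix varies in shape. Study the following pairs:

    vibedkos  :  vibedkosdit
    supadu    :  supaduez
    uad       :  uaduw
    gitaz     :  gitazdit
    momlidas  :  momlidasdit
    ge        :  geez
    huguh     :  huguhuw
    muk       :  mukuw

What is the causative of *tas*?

Looking at the final sound of each stem: -dit when the stem ends in a sibilant (*vibedkos*, *gitaz*, *momlidas*); -uw when the stem ends in a non-sibilant consonant (*uad*, *huguh*, *muk*); -ez when the stem ends in a vowel (*supadu*, *ge*).
*tas* — final sound /s/ (a sibilant) → -dit → *tasdit*.

tasdit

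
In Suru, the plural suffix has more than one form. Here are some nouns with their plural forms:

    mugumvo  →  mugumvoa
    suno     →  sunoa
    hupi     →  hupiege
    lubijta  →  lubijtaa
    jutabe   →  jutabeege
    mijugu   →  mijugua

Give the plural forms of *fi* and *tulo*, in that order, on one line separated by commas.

fiege, tuloa

The pattern is front/back vowel harmony: -ege when the last vowel of the stem is a front vowel (*hupi*, *jutabe*); -a when the last vowel of the stem is a back vowel (*mugumvo*, *suno*, *lubijta*, *mijugu*).
Since the last vowel of *fi* is /i/ (a front vowel), it takes -ege, giving *fiege*.
*tulo*: last vowel = /o/, a back vowel → -a → *tuloa*.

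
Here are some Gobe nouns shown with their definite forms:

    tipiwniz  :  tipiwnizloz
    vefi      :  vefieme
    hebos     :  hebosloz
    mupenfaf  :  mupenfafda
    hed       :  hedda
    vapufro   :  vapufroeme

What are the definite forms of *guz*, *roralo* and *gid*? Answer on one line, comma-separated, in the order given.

The pattern is sibilance of the final sound: -loz when the stem ends in a sibilant (*tipiwniz*, *hebos*); -da when the stem ends in a non-sibilant consonant (*mupenfaf*, *hed*); -eme when the stem ends in a vowel (*vefi*, *vapufro*).
Since the final sound of *guz* is /z/ (a sibilant), it takes -loz, giving *guzloz*.
*roralo*: final sound = /o/, a vowel → -eme → *roraloeme*.
*gid* — final sound /d/ (a non-sibilant consonant) → -da → *gidda*.

guzloz, roraloeme, gidda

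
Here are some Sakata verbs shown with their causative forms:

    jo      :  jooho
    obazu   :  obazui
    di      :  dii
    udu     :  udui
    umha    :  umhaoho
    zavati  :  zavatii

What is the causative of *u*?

Looking at the last vowel of each stem: -i when the last vowel of the stem is a high vowel (*obazu*, *di*, *udu*, *zavati*); -oho when the last vowel of the stem is a non-high vowel (*jo*, *umha*).
*u*: last vowel = /u/, a high vowel → -i → *ui*.

ui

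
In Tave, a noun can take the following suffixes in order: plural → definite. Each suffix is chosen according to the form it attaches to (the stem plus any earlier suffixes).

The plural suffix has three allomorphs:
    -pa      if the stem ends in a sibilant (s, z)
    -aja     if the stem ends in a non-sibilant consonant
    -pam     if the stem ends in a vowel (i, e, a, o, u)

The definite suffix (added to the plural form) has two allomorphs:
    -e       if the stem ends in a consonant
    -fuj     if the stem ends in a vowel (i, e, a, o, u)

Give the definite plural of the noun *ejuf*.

Since the final sound of *ejuf* is /f/ (a non-sibilant consonant), it takes -aja, giving *ejufaja*.
The plural form *ejufaja* — final sound /a/ (a vowel) → -fuj → *ejufajafuj*.

ejufajafuj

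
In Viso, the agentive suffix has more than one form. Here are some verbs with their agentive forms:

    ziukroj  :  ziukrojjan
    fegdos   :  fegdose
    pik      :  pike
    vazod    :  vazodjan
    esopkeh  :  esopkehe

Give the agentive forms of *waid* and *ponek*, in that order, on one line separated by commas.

The alternation tracks the final consonant of the stem — -e when the stem ends in a voiceless consonant (*fegdos*, *pik*, *esopkeh*); -jan when the stem ends in a voiced consonant (*ziukroj*, *vazod*).
*waid*: final consonant = /d/, voiced → -jan → *waidjan*.
The final consonant of *ponek* is /k/, which is voiceless, so the suffix is -e, giving *poneke*.

waidjan, poneke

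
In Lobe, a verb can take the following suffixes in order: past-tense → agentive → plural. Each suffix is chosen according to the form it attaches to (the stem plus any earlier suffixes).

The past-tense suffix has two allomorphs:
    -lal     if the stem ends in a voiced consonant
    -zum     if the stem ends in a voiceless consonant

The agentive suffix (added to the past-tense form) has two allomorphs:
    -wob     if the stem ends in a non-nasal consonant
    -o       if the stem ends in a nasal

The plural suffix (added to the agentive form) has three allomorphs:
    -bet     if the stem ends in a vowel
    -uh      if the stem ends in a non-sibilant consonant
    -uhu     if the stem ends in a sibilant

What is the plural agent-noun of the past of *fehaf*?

*fehaf*: final consonant = /f/, voiceless → -zum → *fehafzum*.
The past-tense form *fehafzum*: final consonant = /m/, a nasal → -o → *fehafzumo*.
The final sound of the agentive form *fehafzumo* is /o/, which is a vowel, so the plural suffix is -bet, giving *fehafzumobet*.

fehafzumobet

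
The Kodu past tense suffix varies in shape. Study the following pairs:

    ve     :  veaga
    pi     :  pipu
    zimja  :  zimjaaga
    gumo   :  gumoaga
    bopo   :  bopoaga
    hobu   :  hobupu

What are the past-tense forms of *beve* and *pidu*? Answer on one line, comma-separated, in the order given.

beveaga, pidupu

Looking at the last vowel of each stem: -pu when the last vowel of the stem is a high vowel (*pi*, *hobu*); -aga when the last vowel of the stem is a non-high vowel (*ve*, *zimja*, *gumo*, *bopo*).
*beve*: last vowel = /e/, a non-high vowel → -aga → *beveaga*.
*pidu*: last vowel = /u/, a high vowel → -pu → *pidupu*.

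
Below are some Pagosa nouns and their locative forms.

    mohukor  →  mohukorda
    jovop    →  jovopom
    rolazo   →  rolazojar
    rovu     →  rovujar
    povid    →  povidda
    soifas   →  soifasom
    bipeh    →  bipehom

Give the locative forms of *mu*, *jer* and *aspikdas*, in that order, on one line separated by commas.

mujar, jerda, aspikdasom

The pattern is voicing of the final sound: -om when the stem ends in a voiceless consonant (*jovop*, *soifas*, *bipeh*); -da when the stem ends in a voiced consonant (*mohukor*, *povid*); -jar when the stem ends in a vowel (*rolazo*, *rovu*).
*mu*: final sound = /u/, a vowel → -jar → *mujar*.
*jer* — final sound /r/ (a voiced consonant) → -da → *jerda*.
*aspikdas*: final sound = /s/, a voiceless consonant → -om → *aspikdasom*.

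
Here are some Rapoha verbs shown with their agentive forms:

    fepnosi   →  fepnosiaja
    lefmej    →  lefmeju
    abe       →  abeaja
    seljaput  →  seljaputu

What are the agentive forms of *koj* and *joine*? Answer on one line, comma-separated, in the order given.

koju, joineaja

The suffix is conditioned by the final sound: -u when the stem ends in a consonant (*lefmej*, *seljaput*); -aja when the stem ends in a vowel (*fepnosi*, *abe*).
*koj*: final sound = /j/, a consonant → -u → *koju*.
Since the final sound of *joine* is /e/ (a vowel), it takes -aja, giving *joineaja*.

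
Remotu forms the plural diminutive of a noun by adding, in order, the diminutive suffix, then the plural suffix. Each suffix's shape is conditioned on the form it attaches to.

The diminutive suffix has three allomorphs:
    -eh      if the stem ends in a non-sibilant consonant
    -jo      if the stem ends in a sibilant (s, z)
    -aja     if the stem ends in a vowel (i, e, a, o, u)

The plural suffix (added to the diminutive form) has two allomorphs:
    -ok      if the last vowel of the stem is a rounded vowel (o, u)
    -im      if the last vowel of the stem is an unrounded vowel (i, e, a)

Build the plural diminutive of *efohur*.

*efohur* — final sound /r/ (a non-sibilant consonant) → -eh → *efohureh*.
The last vowel of the diminutive form *efohureh* is /e/, which is an unrounded vowel, so the plural suffix is -im, giving *efohurehim*.

efohurehim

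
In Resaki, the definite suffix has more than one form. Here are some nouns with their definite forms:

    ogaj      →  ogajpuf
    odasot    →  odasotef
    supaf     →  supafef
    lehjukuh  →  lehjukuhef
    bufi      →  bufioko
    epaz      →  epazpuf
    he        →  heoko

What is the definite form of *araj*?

arajpuf

The alternation tracks the final sound of the stem — -ef when the stem ends in a voiceless consonant (*odasot*, *supaf*, *lehjukuh*); -puf when the stem ends in a voiced consonant (*ogaj*, *epaz*); -oko when the stem ends in a vowel (*bufi*, *he*).
*araj*: final sound = /j/, a voiced consonant → -puf → *arajpuf*.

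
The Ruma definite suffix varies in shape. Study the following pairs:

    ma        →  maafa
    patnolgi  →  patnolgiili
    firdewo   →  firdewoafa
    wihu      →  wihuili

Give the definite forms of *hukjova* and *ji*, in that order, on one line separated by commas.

hukjovaafa, jiili

The suffix is conditioned by the last vowel: -ili when the last vowel of the stem is a high vowel (*patnolgi*, *wihu*); -afa when the last vowel of the stem is a non-high vowel (*ma*, *firdewo*).
*hukjova*: last vowel = /a/, a non-high vowel → -afa → *hukjovaafa*.
*ji*: last vowel = /i/, a high vowel → -ili → *jiili*.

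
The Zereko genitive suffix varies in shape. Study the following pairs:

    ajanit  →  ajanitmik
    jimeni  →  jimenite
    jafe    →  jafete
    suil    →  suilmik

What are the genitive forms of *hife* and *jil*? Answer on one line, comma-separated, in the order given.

hifete, jilmik

Looking at the final sound of each stem: -mik when the stem ends in a consonant (*ajanit*, *suil*); -te when the stem ends in a vowel (*jimeni*, *jafe*).
*hife*: final sound = /e/, a vowel → -te → *hifete*.
*jil*: final sound = /l/, a consonant → -mik → *jilmik*.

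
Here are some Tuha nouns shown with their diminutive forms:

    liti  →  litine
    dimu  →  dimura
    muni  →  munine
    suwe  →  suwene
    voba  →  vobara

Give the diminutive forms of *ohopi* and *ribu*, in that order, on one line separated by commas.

Looking at the last vowel of each stem: -ne when the last vowel of the stem is a front vowel (*liti*, *muni*, *suwe*); -ra when the last vowel of the stem is a back vowel (*dimu*, *voba*).
The last vowel of *ohopi* is /i/, which is a front vowel, so the suffix is -ne, giving *ohopine*.
*ribu* — last vowel /u/ (a back vowel) → -ra → *ribura*.

ohopine, ribura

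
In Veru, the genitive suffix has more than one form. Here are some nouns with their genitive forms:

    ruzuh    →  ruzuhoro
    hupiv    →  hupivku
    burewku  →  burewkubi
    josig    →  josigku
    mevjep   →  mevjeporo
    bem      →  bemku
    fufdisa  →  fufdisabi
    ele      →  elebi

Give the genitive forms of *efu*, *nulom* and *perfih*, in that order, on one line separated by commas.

efubi, nulomku, perfihoro

The suffix is conditioned by the final sound: -oro when the stem ends in a voiceless consonant (*ruzuh*, *mevjep*); -ku when the stem ends in a voiced consonant (*hupiv*, *josig*, *bem*); -bi when the stem ends in a vowel (*burewku*, *fufdisa*, *ele*).
*efu* — final sound /u/ (a vowel) → -bi → *efubi*.
The final sound of *nulom* is /m/, which is a voiced consonant, so the suffix is -ku, giving *nulomku*.
Since the final sound of *perfih* is /h/ (a voiceless consonant), it takes -oro, giving *perfihoro*.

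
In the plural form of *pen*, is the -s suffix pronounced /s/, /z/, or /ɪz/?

/z/

The stem *pen* ends in a voiced non-sibilant sound.
The plural suffix surfaces as /ɪz/ after sibilants, /s/ after other voiceless consonants, and /z/ after other voiced sounds.
So the plural -s on *pen* is pronounced /z/.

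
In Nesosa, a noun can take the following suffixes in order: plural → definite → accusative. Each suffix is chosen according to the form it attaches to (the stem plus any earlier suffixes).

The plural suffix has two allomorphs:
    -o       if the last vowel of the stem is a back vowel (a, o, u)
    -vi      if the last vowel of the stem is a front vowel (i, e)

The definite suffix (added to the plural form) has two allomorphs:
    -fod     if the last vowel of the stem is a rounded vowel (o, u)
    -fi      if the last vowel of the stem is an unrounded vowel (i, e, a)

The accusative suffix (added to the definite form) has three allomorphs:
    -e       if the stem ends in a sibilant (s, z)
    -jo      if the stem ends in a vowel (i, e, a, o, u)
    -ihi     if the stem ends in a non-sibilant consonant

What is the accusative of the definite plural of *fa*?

faofodihi

Since the last vowel of *fa* is /a/ (a back vowel), it takes -o, giving *fao*.
The plural form *fao*: last vowel = /o/, a rounded vowel → -fod → *faofod*.
The definite form *faofod*: final sound = /d/, a non-sibilant consonant → -ihi → *faofodihi*.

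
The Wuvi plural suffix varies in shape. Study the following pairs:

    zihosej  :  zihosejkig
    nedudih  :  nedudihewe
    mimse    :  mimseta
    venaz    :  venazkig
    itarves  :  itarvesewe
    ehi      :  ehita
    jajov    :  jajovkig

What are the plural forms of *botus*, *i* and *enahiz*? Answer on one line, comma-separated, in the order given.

The suffix is conditioned by the final sound: -ewe when the stem ends in a voiceless consonant (*nedudih*, *itarves*); -kig when the stem ends in a voiced consonant (*zihosej*, *venaz*, *jajov*); -ta when the stem ends in a vowel (*mimse*, *ehi*).
*botus*: final sound = /s/, a voiceless consonant → -ewe → *botusewe*.
*i*: final sound = /i/, a vowel → -ta → *ita*.
Since the final sound of *enahiz* is /z/ (a voiced consonant), it takes -kig, giving *enahizkig*.

botusewe, ita, enahizkig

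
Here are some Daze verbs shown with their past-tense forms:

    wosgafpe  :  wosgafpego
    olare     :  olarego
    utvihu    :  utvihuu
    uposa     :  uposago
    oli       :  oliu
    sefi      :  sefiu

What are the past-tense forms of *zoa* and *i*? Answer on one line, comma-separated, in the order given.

zoago, iu

Looking at the last vowel of each stem: -u when the last vowel of the stem is a high vowel (*utvihu*, *oli*, *sefi*); -go when the last vowel of the stem is a non-high vowel (*wosgafpe*, *olare*, *uposa*).
*zoa* — last vowel /a/ (a non-high vowel) → -go → *zoago*.
*i*: last vowel = /i/, a high vowel → -u → *iu*.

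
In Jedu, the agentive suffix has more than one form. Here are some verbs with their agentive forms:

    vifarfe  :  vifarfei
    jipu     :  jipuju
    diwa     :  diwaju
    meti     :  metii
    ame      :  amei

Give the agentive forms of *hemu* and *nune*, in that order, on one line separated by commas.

Looking at the last vowel of each stem: -i when the last vowel of the stem is a front vowel (*vifarfe*, *meti*, *ame*); -ju when the last vowel of the stem is a back vowel (*jipu*, *diwa*).
*hemu*: last vowel = /u/, a back vowel → -ju → *hemuju*.
Since the last vowel of *nune* is /e/ (a front vowel), it takes -i, giving *nunei*.

hemuju, nunei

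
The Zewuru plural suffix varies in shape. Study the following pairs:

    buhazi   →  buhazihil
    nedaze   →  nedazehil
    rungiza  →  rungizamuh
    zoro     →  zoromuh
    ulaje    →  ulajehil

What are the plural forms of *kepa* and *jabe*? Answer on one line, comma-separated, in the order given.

The alternation tracks the last vowel of the stem — -hil when the last vowel of the stem is a front vowel (*buhazi*, *nedaze*, *ulaje*); -muh when the last vowel of the stem is a back vowel (*rungiza*, *zoro*).
Since the last vowel of *kepa* is /a/ (a back vowel), it takes -muh, giving *kepamuh*.
Since the last vowel of *jabe* is /e/ (a front vowel), it takes -hil, giving *jabehil*.

kepamuh, jabehil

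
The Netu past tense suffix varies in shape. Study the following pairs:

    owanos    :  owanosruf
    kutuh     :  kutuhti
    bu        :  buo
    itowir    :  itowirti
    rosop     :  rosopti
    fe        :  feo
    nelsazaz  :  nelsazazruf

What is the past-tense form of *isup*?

isupti

The alternation tracks the final sound of the stem — -ruf when the stem ends in a sibilant (*owanos*, *nelsazaz*); -ti when the stem ends in a non-sibilant consonant (*kutuh*, *itowir*, *rosop*); -o when the stem ends in a vowel (*bu*, *fe*).
*isup*: final sound = /p/, a non-sibilant consonant → -ti → *isupti*.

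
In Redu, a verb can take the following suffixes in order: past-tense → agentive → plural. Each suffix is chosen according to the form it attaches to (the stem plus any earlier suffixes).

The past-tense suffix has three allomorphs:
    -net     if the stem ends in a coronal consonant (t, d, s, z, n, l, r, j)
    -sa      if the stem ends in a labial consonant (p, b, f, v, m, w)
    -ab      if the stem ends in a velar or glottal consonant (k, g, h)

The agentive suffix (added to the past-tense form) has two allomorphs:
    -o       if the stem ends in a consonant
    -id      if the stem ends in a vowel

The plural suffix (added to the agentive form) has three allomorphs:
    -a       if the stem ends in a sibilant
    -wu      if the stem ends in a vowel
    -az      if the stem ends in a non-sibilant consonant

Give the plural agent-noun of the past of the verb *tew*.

tewsaidaz

The final consonant of *tew* is /w/, which is labial, so the past-tense suffix is -sa, giving *tewsa*.
The past-tense form *tewsa* — final sound /a/ (a vowel) → -id → *tewsaid*.
Since the final sound of the agentive form *tewsaid* is /d/ (a non-sibilant consonant), it takes -az, giving *tewsaidaz*.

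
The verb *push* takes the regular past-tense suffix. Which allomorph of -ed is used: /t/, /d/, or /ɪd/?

The stem *push* ends in a voiceless consonant other than /t/.
The -ed suffix is realized as /ɪd/ after /t, d/; as /t/ after other voiceless consonants; and as /d/ after other voiced sounds.
So -ed on *push* is pronounced /t/.

/t/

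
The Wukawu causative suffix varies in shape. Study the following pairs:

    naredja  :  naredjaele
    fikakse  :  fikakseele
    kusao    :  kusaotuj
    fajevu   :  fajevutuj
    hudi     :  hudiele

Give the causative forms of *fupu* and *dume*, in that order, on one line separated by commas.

fuputuj, dumeele

Looking at the last vowel of each stem: -tuj when the last vowel of the stem is a rounded vowel (*kusao*, *fajevu*); -ele when the last vowel of the stem is an unrounded vowel (*naredja*, *fikakse*, *hudi*).
*fupu*: last vowel = /u/, a rounded vowel → -tuj → *fuputuj*.
*dume*: last vowel = /e/, an unrounded vowel → -ele → *dumeele*.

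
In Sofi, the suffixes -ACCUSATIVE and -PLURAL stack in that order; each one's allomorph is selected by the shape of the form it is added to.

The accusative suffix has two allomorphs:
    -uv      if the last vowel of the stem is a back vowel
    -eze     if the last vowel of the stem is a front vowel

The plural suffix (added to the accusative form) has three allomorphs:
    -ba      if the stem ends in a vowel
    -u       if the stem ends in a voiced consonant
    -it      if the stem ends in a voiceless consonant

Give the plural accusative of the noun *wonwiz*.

wonwizezeba

The last vowel of *wonwiz* is /i/, which is a front vowel, so the accusative suffix is -eze, giving *wonwizeze*.
The accusative form *wonwizeze* — final sound /e/ (a vowel) → -ba → *wonwizezeba*.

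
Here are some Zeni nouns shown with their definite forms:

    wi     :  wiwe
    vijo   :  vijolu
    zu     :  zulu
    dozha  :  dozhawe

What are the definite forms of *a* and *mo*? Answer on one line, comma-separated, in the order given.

awe, molu

The suffix is conditioned by the last vowel: -lu when the last vowel of the stem is a rounded vowel (*vijo*, *zu*); -we when the last vowel of the stem is an unrounded vowel (*wi*, *dozha*).
*a* — last vowel /a/ (an unrounded vowel) → -we → *awe*.
*mo* — last vowel /o/ (a rounded vowel) → -lu → *molu*.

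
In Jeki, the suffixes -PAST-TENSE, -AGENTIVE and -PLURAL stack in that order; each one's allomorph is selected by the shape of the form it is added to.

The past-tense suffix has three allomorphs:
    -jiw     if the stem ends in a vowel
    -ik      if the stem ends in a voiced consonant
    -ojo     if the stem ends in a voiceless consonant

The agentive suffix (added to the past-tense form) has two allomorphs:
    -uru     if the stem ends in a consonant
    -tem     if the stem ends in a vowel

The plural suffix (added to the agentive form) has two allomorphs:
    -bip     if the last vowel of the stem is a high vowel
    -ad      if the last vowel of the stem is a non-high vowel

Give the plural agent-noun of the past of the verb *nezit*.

*nezit* — final sound /t/ (a voiceless consonant) → -ojo → *nezitojo*.
Since the final sound of the past-tense form *nezitojo* is /o/ (a vowel), it takes -tem, giving *nezitojotem*.
The agentive form *nezitojotem*: last vowel = /e/, a non-high vowel → -ad → *nezitojotemad*.

nezitojotemad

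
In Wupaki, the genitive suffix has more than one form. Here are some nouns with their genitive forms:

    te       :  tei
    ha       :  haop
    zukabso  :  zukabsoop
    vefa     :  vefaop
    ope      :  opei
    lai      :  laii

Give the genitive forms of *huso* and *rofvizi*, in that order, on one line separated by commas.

husoop, rofvizii

Looking at the last vowel of each stem: -i when the last vowel of the stem is a front vowel (*te*, *ope*, *lai*); -op when the last vowel of the stem is a back vowel (*ha*, *zukabso*, *vefa*).
The last vowel of *huso* is /o/, which is a back vowel, so the suffix is -op, giving *husoop*.
*rofvizi* — last vowel /i/ (a front vowel) → -i → *rofvizii*.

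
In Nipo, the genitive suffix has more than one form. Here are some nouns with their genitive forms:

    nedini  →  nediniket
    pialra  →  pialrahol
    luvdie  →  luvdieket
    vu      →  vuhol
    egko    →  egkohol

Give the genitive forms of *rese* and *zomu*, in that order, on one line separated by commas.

The pattern is front/back vowel harmony: -ket when the last vowel of the stem is a front vowel (*nedini*, *luvdie*); -hol when the last vowel of the stem is a back vowel (*pialra*, *vu*, *egko*).
The last vowel of *rese* is /e/, which is a front vowel, so the suffix is -ket, giving *reseket*.
The last vowel of *zomu* is /u/, which is a back vowel, so the suffix is -hol, giving *zomuhol*.

reseket, zomuhol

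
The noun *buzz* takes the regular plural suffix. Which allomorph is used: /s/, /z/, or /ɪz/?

The stem *buzz* ends in a sibilant (/s, z, ʃ, ʒ, tʃ, dʒ/).
The plural suffix surfaces as /ɪz/ after sibilants, /s/ after other voiceless consonants, and /z/ after other voiced sounds.
So the plural -s on *buzz* is pronounced /ɪz/.

/ɪz/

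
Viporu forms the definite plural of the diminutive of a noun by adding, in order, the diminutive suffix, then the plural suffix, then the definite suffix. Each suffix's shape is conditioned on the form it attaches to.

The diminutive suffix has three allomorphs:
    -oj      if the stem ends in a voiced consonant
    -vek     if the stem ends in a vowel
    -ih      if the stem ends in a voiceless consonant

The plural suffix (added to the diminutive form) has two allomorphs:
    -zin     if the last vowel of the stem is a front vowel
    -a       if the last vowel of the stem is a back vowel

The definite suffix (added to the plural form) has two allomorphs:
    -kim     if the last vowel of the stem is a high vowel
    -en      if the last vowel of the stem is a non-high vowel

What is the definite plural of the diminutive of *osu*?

osuvekzinkim

Since the final sound of *osu* is /u/ (a vowel), it takes -vek, giving *osuvek*.
Since the last vowel of the diminutive form *osuvek* is /e/ (a front vowel), it takes -zin, giving *osuvekzin*.
The plural form *osuvekzin*: last vowel = /i/, a high vowel → -kim → *osuvekzinkim*.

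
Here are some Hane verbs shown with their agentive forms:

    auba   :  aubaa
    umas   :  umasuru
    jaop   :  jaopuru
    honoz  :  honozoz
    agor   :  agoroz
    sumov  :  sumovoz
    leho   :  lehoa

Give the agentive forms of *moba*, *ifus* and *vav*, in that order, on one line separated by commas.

Looking at the final sound of each stem: -uru when the stem ends in a voiceless consonant (*umas*, *jaop*); -oz when the stem ends in a voiced consonant (*honoz*, *agor*, *sumov*); -a when the stem ends in a vowel (*auba*, *leho*).
*moba* — final sound /a/ (a vowel) → -a → *mobaa*.
Since the final sound of *ifus* is /s/ (a voiceless consonant), it takes -uru, giving *ifusuru*.
The final sound of *vav* is /v/, which is a voiced consonant, so the suffix is -oz, giving *vavoz*.

mobaa, ifusuru, vavoz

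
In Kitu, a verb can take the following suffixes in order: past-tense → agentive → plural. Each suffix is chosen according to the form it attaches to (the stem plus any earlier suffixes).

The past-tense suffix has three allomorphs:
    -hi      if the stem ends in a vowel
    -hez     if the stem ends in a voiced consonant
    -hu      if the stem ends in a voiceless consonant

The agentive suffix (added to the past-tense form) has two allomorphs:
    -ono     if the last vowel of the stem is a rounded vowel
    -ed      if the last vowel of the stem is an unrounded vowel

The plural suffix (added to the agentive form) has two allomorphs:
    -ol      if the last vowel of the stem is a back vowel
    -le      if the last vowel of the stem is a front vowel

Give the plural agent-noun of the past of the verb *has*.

hashuonool

The final sound of *has* is /s/, which is a voiceless consonant, so the past-tense suffix is -hu, giving *hashu*.
The past-tense form *hashu*: last vowel = /u/, a rounded vowel → -ono → *hashuono*.
The agentive form *hashuono* — last vowel /o/ (a back vowel) → -ol → *hashuonool*.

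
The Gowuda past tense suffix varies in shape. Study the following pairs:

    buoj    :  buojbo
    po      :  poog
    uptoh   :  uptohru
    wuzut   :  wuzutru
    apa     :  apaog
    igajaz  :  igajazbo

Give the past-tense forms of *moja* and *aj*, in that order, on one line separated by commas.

The pattern is voicing of the final sound: -ru when the stem ends in a voiceless consonant (*uptoh*, *wuzut*); -bo when the stem ends in a voiced consonant (*buoj*, *igajaz*); -og when the stem ends in a vowel (*po*, *apa*).
Since the final sound of *moja* is /a/ (a vowel), it takes -og, giving *mojaog*.
The final sound of *aj* is /j/, which is a voiced consonant, so the suffix is -bo, giving *ajbo*.

mojaog, ajbo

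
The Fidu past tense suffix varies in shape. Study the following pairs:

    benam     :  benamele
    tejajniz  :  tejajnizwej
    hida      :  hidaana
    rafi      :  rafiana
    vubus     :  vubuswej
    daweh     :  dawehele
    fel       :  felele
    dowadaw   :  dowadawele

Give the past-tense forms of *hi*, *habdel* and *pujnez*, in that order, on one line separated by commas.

Looking at the final sound of each stem: -wej when the stem ends in a sibilant (*tejajniz*, *vubus*); -ele when the stem ends in a non-sibilant consonant (*benam*, *daweh*, *fel*, *dowadaw*); -ana when the stem ends in a vowel (*hida*, *rafi*).
The final sound of *hi* is /i/, which is a vowel, so the suffix is -ana, giving *hiana*.
The final sound of *habdel* is /l/, which is a non-sibilant consonant, so the suffix is -ele, giving *habdelele*.
*pujnez* — final sound /z/ (a sibilant) → -wej → *pujnezwej*.

hiana, habdelele, pujnezwej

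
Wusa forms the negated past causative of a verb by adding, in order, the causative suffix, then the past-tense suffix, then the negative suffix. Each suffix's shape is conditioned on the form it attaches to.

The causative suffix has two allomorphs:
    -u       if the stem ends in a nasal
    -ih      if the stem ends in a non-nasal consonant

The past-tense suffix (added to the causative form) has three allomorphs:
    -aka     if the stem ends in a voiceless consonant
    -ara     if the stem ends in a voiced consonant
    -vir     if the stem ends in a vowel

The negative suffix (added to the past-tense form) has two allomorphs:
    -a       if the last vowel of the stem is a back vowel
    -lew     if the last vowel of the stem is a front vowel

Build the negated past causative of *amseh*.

*amseh* — final consonant /h/ (non-nasal) → -ih → *amsehih*.
The causative form *amsehih* — final sound /h/ (a voiceless consonant) → -aka → *amsehihaka*.
The past-tense form *amsehihaka* — last vowel /a/ (a back vowel) → -a → *amsehihakaa*.

amsehihakaa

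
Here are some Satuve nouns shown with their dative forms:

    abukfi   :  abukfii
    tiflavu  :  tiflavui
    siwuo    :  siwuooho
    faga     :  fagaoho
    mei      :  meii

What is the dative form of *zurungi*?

zurungii

The suffix is conditioned by the last vowel: -i when the last vowel of the stem is a high vowel (*abukfi*, *tiflavu*, *mei*); -oho when the last vowel of the stem is a non-high vowel (*siwuo*, *faga*).
The last vowel of *zurungi* is /i/, which is a high vowel, so the suffix is -i, giving *zurungii*.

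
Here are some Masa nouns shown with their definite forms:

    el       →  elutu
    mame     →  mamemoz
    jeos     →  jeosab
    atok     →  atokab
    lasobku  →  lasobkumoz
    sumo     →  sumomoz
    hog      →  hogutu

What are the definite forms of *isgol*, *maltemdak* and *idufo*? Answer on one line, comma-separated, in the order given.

The pattern is voicing of the final sound: -ab when the stem ends in a voiceless consonant (*jeos*, *atok*); -utu when the stem ends in a voiced consonant (*el*, *hog*); -moz when the stem ends in a vowel (*mame*, *lasobku*, *sumo*).
*isgol* — final sound /l/ (a voiced consonant) → -utu → *isgolutu*.
The final sound of *maltemdak* is /k/, which is a voiceless consonant, so the suffix is -ab, giving *maltemdakab*.
*idufo*: final sound = /o/, a vowel → -moz → *idufomoz*.

isgolutu, maltemdakab, idufomoz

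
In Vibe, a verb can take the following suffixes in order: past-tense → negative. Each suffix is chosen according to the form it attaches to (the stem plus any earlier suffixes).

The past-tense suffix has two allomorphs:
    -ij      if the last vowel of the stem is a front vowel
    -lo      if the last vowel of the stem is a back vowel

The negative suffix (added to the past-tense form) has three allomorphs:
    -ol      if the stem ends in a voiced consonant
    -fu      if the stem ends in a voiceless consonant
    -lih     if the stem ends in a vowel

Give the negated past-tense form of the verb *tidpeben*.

tidpebenijol

*tidpeben*: last vowel = /e/, a front vowel → -ij → *tidpebenij*.
The past-tense form *tidpebenij* — final sound /j/ (a voiced consonant) → -ol → *tidpebenijol*.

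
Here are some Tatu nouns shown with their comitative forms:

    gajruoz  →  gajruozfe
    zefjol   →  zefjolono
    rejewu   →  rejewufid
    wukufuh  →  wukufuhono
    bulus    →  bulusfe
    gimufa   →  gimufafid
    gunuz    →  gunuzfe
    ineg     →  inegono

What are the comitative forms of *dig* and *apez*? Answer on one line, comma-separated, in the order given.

The alternation tracks the final sound of the stem — -fe when the stem ends in a sibilant (*gajruoz*, *bulus*, *gunuz*); -ono when the stem ends in a non-sibilant consonant (*zefjol*, *wukufuh*, *ineg*); -fid when the stem ends in a vowel (*rejewu*, *gimufa*).
*dig*: final sound = /g/, a non-sibilant consonant → -ono → *digono*.
*apez* — final sound /z/ (a sibilant) → -fe → *apezfe*.

digono, apezfe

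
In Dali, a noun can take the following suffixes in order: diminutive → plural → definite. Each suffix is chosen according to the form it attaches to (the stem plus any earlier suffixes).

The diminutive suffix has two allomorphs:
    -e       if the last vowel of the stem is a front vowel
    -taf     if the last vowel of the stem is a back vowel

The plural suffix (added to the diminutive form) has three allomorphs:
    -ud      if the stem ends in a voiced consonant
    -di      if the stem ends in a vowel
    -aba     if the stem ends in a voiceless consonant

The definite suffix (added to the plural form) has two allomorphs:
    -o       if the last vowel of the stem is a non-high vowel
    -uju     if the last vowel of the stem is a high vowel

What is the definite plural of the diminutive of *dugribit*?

*dugribit* — last vowel /i/ (a front vowel) → -e → *dugribite*.
The diminutive form *dugribite* — final sound /e/ (a vowel) → -di → *dugribitedi*.
Since the last vowel of the plural form *dugribitedi* is /i/ (a high vowel), it takes -uju, giving *dugribitediuju*.

dugribitediuju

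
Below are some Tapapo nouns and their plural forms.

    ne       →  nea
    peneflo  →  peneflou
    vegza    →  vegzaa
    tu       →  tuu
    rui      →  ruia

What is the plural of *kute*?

The pattern is rounding harmony: -u when the last vowel of the stem is a rounded vowel (*peneflo*, *tu*); -a when the last vowel of the stem is an unrounded vowel (*ne*, *vegza*, *rui*).
The last vowel of *kute* is /e/, which is an unrounded vowel, so the suffix is -a, giving *kutea*.

kutea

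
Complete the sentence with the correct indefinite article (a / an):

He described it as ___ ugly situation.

The indefinite article is chosen by the initial *sound* of the following word, not its spelling.
*ugly* begins with the sound /ʌ/ (u pronounced /ʌ/) — a vowel sound.
So the article is *an*: He described it as an ugly situation.

an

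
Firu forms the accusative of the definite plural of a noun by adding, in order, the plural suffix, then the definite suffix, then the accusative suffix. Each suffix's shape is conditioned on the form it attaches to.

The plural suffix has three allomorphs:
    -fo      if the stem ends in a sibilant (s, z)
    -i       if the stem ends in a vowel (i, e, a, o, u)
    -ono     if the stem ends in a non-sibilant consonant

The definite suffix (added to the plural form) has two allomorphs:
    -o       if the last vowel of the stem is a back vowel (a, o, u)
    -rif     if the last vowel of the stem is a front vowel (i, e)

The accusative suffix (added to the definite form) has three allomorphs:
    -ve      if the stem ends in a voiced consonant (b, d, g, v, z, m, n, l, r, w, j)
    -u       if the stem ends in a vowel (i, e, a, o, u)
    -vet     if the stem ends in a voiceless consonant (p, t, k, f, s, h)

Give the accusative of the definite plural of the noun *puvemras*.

Since the final sound of *puvemras* is /s/ (a sibilant), it takes -fo, giving *puvemrasfo*.
The plural form *puvemrasfo* — last vowel /o/ (a back vowel) → -o → *puvemrasfoo*.
The final sound of the definite form *puvemrasfoo* is /o/, which is a vowel, so the accusative suffix is -u, giving *puvemrasfoou*.

puvemrasfoou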